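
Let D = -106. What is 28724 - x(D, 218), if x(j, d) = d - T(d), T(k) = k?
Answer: 28724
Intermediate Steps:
x(j, d) = 0 (x(j, d) = d - d = 0)
28724 - x(D, 218) = 28724 - 1*0 = 28724 + 0 = 28724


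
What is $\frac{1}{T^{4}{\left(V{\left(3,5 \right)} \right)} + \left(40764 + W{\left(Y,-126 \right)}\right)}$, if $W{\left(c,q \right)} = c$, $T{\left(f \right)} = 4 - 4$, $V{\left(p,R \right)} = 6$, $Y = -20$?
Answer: $\frac{1}{40744} \approx 2.4543 \cdot 10^{-5}$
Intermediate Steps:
$T{\left(f \right)} = 0$ ($T{\left(f \right)} = 4 - 4 = 0$)
$\frac{1}{T^{4}{\left(V{\left(3,5 \right)} \right)} + \left(40764 + W{\left(Y,-126 \right)}\right)} = \frac{1}{0^{4} + \left(40764 - 20\right)} = \frac{1}{0 + 40744} = \frac{1}{40744}$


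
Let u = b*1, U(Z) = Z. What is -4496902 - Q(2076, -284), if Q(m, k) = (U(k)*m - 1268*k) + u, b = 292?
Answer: -4267722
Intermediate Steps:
u = 292 (u = 292*1 = 292)
Q(m, k) = 292 - 1268*k + k*m (Q(m, k) = (k*m - 1268*k) + 292 = (-1268*k + k*m) + 292 = 292 - 1268*k + k*m)
-4496902 - Q(2076, -284) = -4496902 - (292 - 1268*(-284) - 284*2076) = -4496902 - (292 + 360112 - 589584) = -4496902 - 1*(-229180) = -4496902 + 229180 = -4267722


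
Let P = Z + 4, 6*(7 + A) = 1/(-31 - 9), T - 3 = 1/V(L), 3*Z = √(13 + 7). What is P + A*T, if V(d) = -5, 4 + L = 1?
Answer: -9367/600 + 2*√5/3 ≈ -14.121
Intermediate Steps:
L = -3 (L = -4 + 1 = -3)
Z = 2*√5/3 (Z = √(13 + 7)/3 = √20/3 = (2*√5)/3 = 2*√5/3 ≈ 1.4907)
T = 14/5 (T = 3 + 1/(-5) = 3 - ⅕ = 14/5 ≈ 2.8000)
A = -1681/240 (A = -7 + 1/(6*(-31 - 9)) = -7 + (⅙)/(-40) = -7 + (⅙)*(-1/40) = -7 - 1/240 = -1681/240 ≈ -7.0042)
P = 4 + 2*√5/3 (P = 2*√5/3 + 4 = 4 + 2*√5/3 ≈ 5.4907)
P + A*T = (4 + 2*√5/3) - 1681/240*14/5 = (4 + 2*√5/3) - 11767/600 = -9367/600 + 2*√5/3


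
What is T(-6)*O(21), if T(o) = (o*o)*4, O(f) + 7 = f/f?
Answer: -864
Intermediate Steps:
O(f) = -6 (O(f) = -7 + f/f = -7 + 1 = -6)
T(o) = 4*o² (T(o) = o²*4 = 4*o²)
T(-6)*O(21) = (4*(-6)²)*(-6) = (4*36)*(-6) = 144*(-6) = -864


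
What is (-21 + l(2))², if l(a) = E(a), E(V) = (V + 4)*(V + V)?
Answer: 9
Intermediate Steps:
E(V) = 2*V*(4 + V) (E(V) = (4 + V)*(2*V) = 2*V*(4 + V))
l(a) = 2*a*(4 + a)
(-21 + l(2))² = (-21 + 2*2*(4 + 2))² = (-21 + 2*2*6)² = (-21 + 24)² = 3² = 9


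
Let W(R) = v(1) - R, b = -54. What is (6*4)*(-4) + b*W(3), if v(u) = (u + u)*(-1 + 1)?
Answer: 66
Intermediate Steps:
v(u) = 0 (v(u) = (2*u)*0 = 0)
W(R) = -R (W(R) = 0 - R = -R)
(6*4)*(-4) + b*W(3) = (6*4)*(-4) - (-54)*3 = 24*(-4) - 54*(-3) = -96 + 162 = 66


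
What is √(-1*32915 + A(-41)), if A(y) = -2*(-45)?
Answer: 5*I*√1313 ≈ 181.18*I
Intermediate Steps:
A(y) = 90
√(-1*32915 + A(-41)) = √(-1*32915 + 90) = √(-32915 + 90) = √(-32825) = 5*I*√1313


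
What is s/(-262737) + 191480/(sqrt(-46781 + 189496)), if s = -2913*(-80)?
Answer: -77680/87579 + 38296*sqrt(142715)/28543 ≈ 505.97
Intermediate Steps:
s = 233040
s/(-262737) + 191480/(sqrt(-46781 + 189496)) = 233040/(-262737) + 191480/(sqrt(-46781 + 189496)) = 233040*(-1/262737) + 191480/(sqrt(142715)) = -77680/87579 + 191480*(sqrt(142715)/142715) = -77680/87579 + 38296*sqrt(142715)/28543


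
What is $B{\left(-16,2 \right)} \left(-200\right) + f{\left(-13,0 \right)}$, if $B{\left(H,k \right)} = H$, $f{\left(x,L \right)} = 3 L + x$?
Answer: $3187$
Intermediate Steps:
$f{\left(x,L \right)} = x + 3 L$
$B{\left(-16,2 \right)} \left(-200\right) + f{\left(-13,0 \right)} = \left(-16\right) \left(-200\right) + \left(-13 + 3 \cdot 0\right) = 3200 + \left(-13 + 0\right) = 3200 - 13 = 3187$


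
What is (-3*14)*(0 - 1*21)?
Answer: 882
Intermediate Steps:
(-3*14)*(0 - 1*21) = -42*(0 - 21) = -42*(-21) = 882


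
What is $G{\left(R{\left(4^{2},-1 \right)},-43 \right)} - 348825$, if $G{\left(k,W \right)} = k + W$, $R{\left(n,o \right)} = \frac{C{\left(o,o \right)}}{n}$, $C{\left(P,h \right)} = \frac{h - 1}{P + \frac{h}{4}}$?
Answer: $- \frac{3488679}{10} \approx -3.4887 \cdot 10^{5}$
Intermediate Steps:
$C{\left(P,h \right)} = \frac{-1 + h}{P + \frac{h}{4}}$ ($C{\left(P,h \right)} = \frac{-1 + h}{P + h \frac{1}{4}} = \frac{-1 + h}{P + \frac{h}{4}}$)
$R{\left(n,o \right)} = \frac{4 \left(-1 + o\right)}{5 n o}$ ($R{\left(n,o \right)} = \frac{4 \frac{1}{o + 4 o} \left(-1 + o\right)}{n} = \frac{4 \frac{1}{5 o} \left(-1 + o\right)}{n} = \frac{\frac{4}{5} \frac{1}{o} \left(-1 + o\right)}{n} = \frac{4 \left(-1 + o\right)}{5 n o}$)
$G{\left(k,W \right)} = W + k$
$G{\left(R{\left(4^{2},-1 \right)},-43 \right)} - 348825 = \left(-43 + \frac{4 \left(-1 - 1\right)}{5 \cdot 4^{2} \left(-1\right)}\right) - 348825 = \left(-43 + \frac{4}{5} \cdot \frac{1}{16} \left(-1\right) \left(-2\right)\right) - 348825 = \left(-43 + \frac{1}{10}\right) - 348825 = - \frac{429}{10} - 348825 = - \frac{3488679}{10}$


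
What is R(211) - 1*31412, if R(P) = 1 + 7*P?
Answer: -29934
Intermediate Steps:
R(211) - 1*31412 = (1 + 7*211) - 1*31412 = (1 + 1477) - 31412 = 1478 - 31412 = -29934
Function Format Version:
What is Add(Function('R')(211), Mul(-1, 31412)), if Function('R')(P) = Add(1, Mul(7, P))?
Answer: -29934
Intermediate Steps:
Add(Function('R')(211), Mul(-1, 31412)) = Add(Add(1, Mul(7, 211)), Mul(-1, 31412)) = Add(Add(1, 1477), -31412) = Add(1478, -31412) = -29934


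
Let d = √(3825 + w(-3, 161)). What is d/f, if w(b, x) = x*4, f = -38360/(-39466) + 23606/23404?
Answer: 32987938*√4469/65336137 ≈ 33.753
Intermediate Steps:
f = 65336137/32987938 (f = -38360*(-1/39466) + 23606*(1/23404) = 2740/2819 + 11803/11702 = 65336137/32987938 ≈ 1.9806)
w(b, x) = 4*x
d = √4469 (d = √(3825 + 4*161) = √(3825 + 644) = √4469 ≈ 66.851)
d/f = √4469/(65336137/32987938) = √4469*(32987938/65336137) = 32987938*√4469/65336137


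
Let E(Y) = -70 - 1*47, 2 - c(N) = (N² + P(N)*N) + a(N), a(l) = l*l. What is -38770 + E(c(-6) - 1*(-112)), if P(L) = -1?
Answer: -38887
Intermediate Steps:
a(l) = l²
c(N) = 2 + N - 2*N² (c(N) = 2 - ((N² - N) + N²) = 2 - (-N + 2*N²) = 2 + (N - 2*N²) = 2 + N - 2*N²)
E(Y) = -117 (E(Y) = -70 - 47 = -117)
-38770 + E(c(-6) - 1*(-112)) = -38770 - 117 = -38887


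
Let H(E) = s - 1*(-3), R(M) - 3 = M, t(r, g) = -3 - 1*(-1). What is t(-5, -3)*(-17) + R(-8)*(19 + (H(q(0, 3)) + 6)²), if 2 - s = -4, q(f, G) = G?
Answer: -1186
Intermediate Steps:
t(r, g) = -2 (t(r, g) = -3 + 1 = -2)
s = 6 (s = 2 - 1*(-4) = 2 + 4 = 6)
R(M) = 3 + M
H(E) = 9 (H(E) = 6 - 1*(-3) = 6 + 3 = 9)
t(-5, -3)*(-17) + R(-8)*(19 + (H(q(0, 3)) + 6)²) = -2*(-17) + (3 - 8)*(19 + (9 + 6)²) = 34 - 5*(19 + 15²) = 34 - 5*(19 + 225) = 34 - 5*244 = 34 - 1220 = -1186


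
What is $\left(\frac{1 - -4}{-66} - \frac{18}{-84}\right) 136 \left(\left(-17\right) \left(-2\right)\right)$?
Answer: $\frac{147968}{231} \approx 640.55$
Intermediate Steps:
$\left(\frac{1 - -4}{-66} - \frac{18}{-84}\right) 136 \left(\left(-17\right) \left(-2\right)\right) = \left(\left(1 + 4\right) \left(- \frac{1}{66}\right) - - \frac{3}{14}\right) 136 \cdot 34 = \left(5 \left(- \frac{1}{66}\right) + \frac{3}{14}\right) 136 \cdot 34 = \left(- \frac{5}{66} + \frac{3}{14}\right) 136 \cdot 34 = \frac{32}{231} \cdot 136 \cdot 34 = \frac{4352}{231} \cdot 34 = \frac{147968}{231}$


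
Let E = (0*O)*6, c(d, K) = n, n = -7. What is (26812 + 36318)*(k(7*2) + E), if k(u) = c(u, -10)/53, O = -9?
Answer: -441910/53 ≈ -8337.9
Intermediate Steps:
c(d, K) = -7
k(u) = -7/53
E = 0 (E = (0*(-9))*6 = 0*6 = 0)
(26812 + 36318)*(k(7*2) + E) = (26812 + 36318)*(-7/53 + 0) = 63130*(-7/53) = -441910/53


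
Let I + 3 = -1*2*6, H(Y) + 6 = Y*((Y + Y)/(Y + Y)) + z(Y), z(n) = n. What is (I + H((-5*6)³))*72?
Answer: -3889512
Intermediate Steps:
H(Y) = -6 + 2*Y (H(Y) = -6 + (Y*((Y + Y)/(Y + Y)) + Y) = -6 + (Y*((2*Y)/((2*Y))) + Y) = -6 + (Y*((2*Y)*(1/(2*Y))) + Y) = -6 + (Y*1 + Y) = -6 + (Y + Y) = -6 + 2*Y)
I = -15 (I = -3 - 1*2*6 = -3 - 2*6 = -3 - 12 = -15)
(I + H((-5*6)³))*72 = (-15 + (-6 + 2*(-5*6)³))*72 = (-15 + (-6 + 2*(-30)³))*72 = (-15 + (-6 + 2*(-27000)))*72 = (-15 + (-6 - 54000))*72 = (-15 - 54006)*72 = -54021*72 = -3889512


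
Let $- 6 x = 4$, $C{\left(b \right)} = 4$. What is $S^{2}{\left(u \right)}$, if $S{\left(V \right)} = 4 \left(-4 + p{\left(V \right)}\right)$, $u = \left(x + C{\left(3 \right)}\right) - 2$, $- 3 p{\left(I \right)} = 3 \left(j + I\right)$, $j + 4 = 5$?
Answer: $\frac{5776}{9} \approx 641.78$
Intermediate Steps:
$j = 1$ ($j = -4 + 5 = 1$)
$x = - \frac{2}{3}$ ($x = \left(- \frac{1}{6}\right) 4 = - \frac{2}{3} \approx -0.66667$)
$p{\left(I \right)} = -1 - I$ ($p{\left(I \right)} = - \frac{3 \left(1 + I\right)}{3} = - \frac{3 + 3 I}{3} = -1 - I$)
$u = \frac{4}{3}$ ($u = \left(- \frac{2}{3} + 4\right) - 2 = \frac{10}{3} - 2 = \frac{4}{3} \approx 1.3333$)
$S{\left(V \right)} = -20 - 4 V$ ($S{\left(V \right)} = 4 \left(-4 - \left(1 + V\right)\right) = 4 \left(-5 - V\right) = -20 - 4 V$)
$S^{2}{\left(u \right)} = \left(-20 - \frac{16}{3}\right)^{2} = \left(- \frac{76}{3}\right)^{2} = \frac{5776}{9}$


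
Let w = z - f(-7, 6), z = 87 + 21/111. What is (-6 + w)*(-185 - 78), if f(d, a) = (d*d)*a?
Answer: 2070862/37 ≈ 55969.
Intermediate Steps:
f(d, a) = a*d² (f(d, a) = d²*a = a*d²)
z = 3226/37 (z = 87 + 21*(1/111) = 87 + 7/37 = 3226/37 ≈ 87.189)
w = -7652/37 (w = 3226/37 - 6*(-7)² = 3226/37 - 6*49 = 3226/37 - 1*294 = 3226/37 - 294 = -7652/37 ≈ -206.81)
(-6 + w)*(-185 - 78) = (-6 - 7652/37)*(-185 - 78) = -7874/37*(-263) = 2070862/37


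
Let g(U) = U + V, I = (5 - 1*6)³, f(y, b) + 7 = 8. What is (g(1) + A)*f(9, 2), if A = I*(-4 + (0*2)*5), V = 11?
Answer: 16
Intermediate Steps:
f(y, b) = 1 (f(y, b) = -7 + 8 = 1)
I = -1 (I = (5 - 6)³ = (-1)³ = -1)
A = 4 (A = -(-4 + (0*2)*5) = -(-4 + 0*5) = -(-4 + 0) = -1*(-4) = 4)
g(U) = 11 + U (g(U) = U + 11 = 11 + U)
(g(1) + A)*f(9, 2) = ((11 + 1) + 4)*1 = (12 + 4)*1 = 16*1 = 16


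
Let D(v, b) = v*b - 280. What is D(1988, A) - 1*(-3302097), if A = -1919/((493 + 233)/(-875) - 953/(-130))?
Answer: 401544819483/147899 ≈ 2.7150e+6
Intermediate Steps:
A = -43657250/147899 (A = -1919/(726*(-1/875) - 953*(-1/130)) = -1919/(-726/875 + 953/130) = -1919/147899/22750 = -1919*22750/147899 = -43657250/147899 ≈ -295.18)
D(v, b) = -280 + b*v (D(v, b) = b*v - 280 = -280 + b*v)
D(1988, A) - 1*(-3302097) = (-280 - 43657250/147899*1988) - 1*(-3302097) = (-280 - 86790613000/147899) + 3302097 = -86832024720/147899 + 3302097 = 401544819483/147899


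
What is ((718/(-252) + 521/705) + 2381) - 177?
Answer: 65197957/29610 ≈ 2201.9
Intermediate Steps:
((718/(-252) + 521/705) + 2381) - 177 = ((718*(-1/252) + 521*(1/705)) + 2381) - 177 = ((-359/126 + 521/705) + 2381) - 177 = (-62483/29610 + 2381) - 177 = 70438927/29610 - 177 = 65197957/29610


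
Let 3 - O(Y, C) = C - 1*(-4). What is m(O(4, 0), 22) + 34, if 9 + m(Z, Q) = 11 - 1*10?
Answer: 26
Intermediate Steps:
O(Y, C) = -1 - C (O(Y, C) = 3 - (C - 1*(-4)) = 3 - (C + 4) = 3 - (4 + C) = 3 + (-4 - C) = -1 - C)
m(Z, Q) = -8 (m(Z, Q) = -9 + (11 - 1*10) = -9 + (11 - 10) = -9 + 1 = -8)
m(O(4, 0), 22) + 34 = -8 + 34 = 26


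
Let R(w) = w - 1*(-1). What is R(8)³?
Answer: 729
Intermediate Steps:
R(w) = 1 + w (R(w) = w + 1 = 1 + w)
R(8)³ = (1 + 8)³ = 9³ = 729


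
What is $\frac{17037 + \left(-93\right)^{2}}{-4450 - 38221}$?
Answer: $- \frac{25686}{42671} \approx -0.60195$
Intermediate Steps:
$\frac{17037 + \left(-93\right)^{2}}{-4450 - 38221} = \frac{17037 + 8649}{-42671} = 25686 \left(- \frac{1}{42671}\right) = - \frac{25686}{42671}$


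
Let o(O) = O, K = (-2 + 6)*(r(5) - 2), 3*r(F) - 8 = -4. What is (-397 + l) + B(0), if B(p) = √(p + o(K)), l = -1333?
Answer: -1730 + 2*I*√6/3 ≈ -1730.0 + 1.633*I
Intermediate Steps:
r(F) = 4/3 (r(F) = 8/3 + (⅓)*(-4) = 8/3 - 4/3 = 4/3)
K = -8/3 (K = (-2 + 6)*(4/3 - 2) = 4*(-⅔) = -8/3 ≈ -2.6667)
B(p) = √(-8/3 + p) (B(p) = √(p - 8/3) = √(-8/3 + p))
(-397 + l) + B(0) = (-397 - 1333) + √(-24 + 9*0)/3 = -1730 + √(-24 + 0)/3 = -1730 + √(-24)/3 = -1730 + (2*I*√6)/3 = -1730 + 2*I*√6/3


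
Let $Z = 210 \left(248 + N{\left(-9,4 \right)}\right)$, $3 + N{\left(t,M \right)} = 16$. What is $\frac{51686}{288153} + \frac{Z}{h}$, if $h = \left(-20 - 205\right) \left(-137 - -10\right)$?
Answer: $\frac{383790964}{182977155} \approx 2.0975$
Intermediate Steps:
$N{\left(t,M \right)} = 13$ ($N{\left(t,M \right)} = -3 + 16 = 13$)
$Z = 54810$ ($Z = 210 \left(248 + 13\right) = 210 \cdot 261 = 54810$)
$h = 28575$ ($h = - 225 \left(-137 + 10\right) = \left(-225\right) \left(-127\right) = 28575$)
$\frac{51686}{288153} + \frac{Z}{h} = \frac{51686}{288153} + \frac{54810}{28575} = 51686 \cdot \frac{1}{288153} + 54810 \cdot \frac{1}{28575} = \frac{51686}{288153} + \frac{1218}{635} = \frac{383790964}{182977155}$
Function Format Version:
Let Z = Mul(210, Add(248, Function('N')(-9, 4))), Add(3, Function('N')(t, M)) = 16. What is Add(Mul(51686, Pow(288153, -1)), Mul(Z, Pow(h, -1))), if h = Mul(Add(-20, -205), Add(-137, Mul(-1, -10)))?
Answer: Rational(383790964, 182977155) ≈ 2.0975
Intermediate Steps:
Function('N')(t, M) = 13 (Function('N')(t, M) = Add(-3, 16) = 13)
Z = 54810 (Z = Mul(210, Add(248, 13)) = Mul(210, 261) = 54810)
h = 28575 (h = Mul(-225, Add(-137, 10)) = Mul(-225, -127) = 28575)
Add(Mul(51686, Pow(288153, -1)), Mul(Z, Pow(h, -1))) = Add(Mul(51686, Pow(288153, -1)), Mul(54810, Pow(28575, -1))) = Add(Mul(51686, Rational(1, 288153)), Mul(54810, Rational(1, 28575))) = Add(Rational(51686, 288153), Rational(1218, 635)) = Rational(383790964, 182977155)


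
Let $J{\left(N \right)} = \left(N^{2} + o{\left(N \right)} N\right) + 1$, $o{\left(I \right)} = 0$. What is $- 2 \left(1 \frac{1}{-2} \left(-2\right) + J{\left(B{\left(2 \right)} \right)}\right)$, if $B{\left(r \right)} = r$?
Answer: $-12$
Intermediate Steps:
$J{\left(N \right)} = 1 + N^{2}$ ($J{\left(N \right)} = \left(N^{2} + 0 N\right) + 1 = \left(N^{2} + 0\right) + 1 = N^{2} + 1 = 1 + N^{2}$)
$- 2 \left(1 \frac{1}{-2} \left(-2\right) + J{\left(B{\left(2 \right)} \right)}\right) = - 2 \left(1 \frac{1}{-2} \left(-2\right) + \left(1 + 2^{2}\right)\right) = - 2 \left(1 \left(- \frac{1}{2}\right) \left(-2\right) + \left(1 + 4\right)\right) = - 2 \left(\left(- \frac{1}{2}\right) \left(-2\right) + 5\right) = - 2 \left(1 + 5\right) = \left(-2\right) 6 = -12$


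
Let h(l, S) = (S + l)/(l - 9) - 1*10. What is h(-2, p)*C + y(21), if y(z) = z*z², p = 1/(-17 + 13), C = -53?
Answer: 430327/44 ≈ 9780.2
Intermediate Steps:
p = -¼ (p = 1/(-4) = -¼ ≈ -0.25000)
y(z) = z³
h(l, S) = -10 + (S + l)/(-9 + l) (h(l, S) = (S + l)/(-9 + l) - 10 = -10 + (S + l)/(-9 + l))
h(-2, p)*C + y(21) = ((90 - ¼ - 9*(-2))/(-9 - 2))*(-53) + 21³ = ((90 - ¼ + 18)/(-11))*(-53) + 9261 = -1/11*431/4*(-53) + 9261 = -431/44*(-53) + 9261 = 22843/44 + 9261 = 430327/44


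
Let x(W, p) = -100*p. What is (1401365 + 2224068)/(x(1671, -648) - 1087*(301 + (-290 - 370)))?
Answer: 3625433/455033 ≈ 7.9674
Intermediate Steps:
(1401365 + 2224068)/(x(1671, -648) - 1087*(301 + (-290 - 370))) = (1401365 + 2224068)/(-100*(-648) - 1087*(301 + (-290 - 370))) = 3625433/(64800 - 1087*(301 - 660)) = 3625433/(64800 - 1087*(-359)) = 3625433/(64800 + 390233) = 3625433/455033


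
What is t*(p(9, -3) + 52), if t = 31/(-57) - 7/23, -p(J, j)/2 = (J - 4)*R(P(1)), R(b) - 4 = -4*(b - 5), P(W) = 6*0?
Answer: 209056/1311 ≈ 159.46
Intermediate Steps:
P(W) = 0
R(b) = 24 - 4*b (R(b) = 4 - 4*(b - 5) = 4 - 4*(-5 + b) = 4 + (20 - 4*b) = 24 - 4*b)
p(J, j) = 192 - 48*J (p(J, j) = -2*(J - 4)*(24 - 4*0) = -2*(-4 + J)*(24 + 0) = -2*(-4 + J)*24 = -2*(-96 + 24*J) = 192 - 48*J)
t = -1112/1311 (t = 31*(-1/57) - 7*1/23 = -31/57 - 7/23 = -1112/1311 ≈ -0.84821)
t*(p(9, -3) + 52) = -1112*((192 - 48*9) + 52)/1311 = -1112*((192 - 432) + 52)/1311 = -1112*(-240 + 52)/1311 = -1112/1311*(-188) = 209056/1311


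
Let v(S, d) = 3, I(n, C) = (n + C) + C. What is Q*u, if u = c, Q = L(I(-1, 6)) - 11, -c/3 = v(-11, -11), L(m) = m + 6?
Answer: -54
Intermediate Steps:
I(n, C) = n + 2*C (I(n, C) = (C + n) + C = n + 2*C)
L(m) = 6 + m
c = -9 (c = -3*3 = -9)
Q = 6 (Q = (6 + (-1 + 2*6)) - 11 = (6 + (-1 + 12)) - 11 = (6 + 11) - 11 = 17 - 11 = 6)
u = -9
Q*u = 6*(-9) = -54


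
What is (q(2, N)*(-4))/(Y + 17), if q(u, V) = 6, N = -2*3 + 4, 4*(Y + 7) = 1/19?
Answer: -1824/761 ≈ -2.3968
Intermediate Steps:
Y = -531/76 (Y = -7 + (¼)/19 = -7 + (¼)*(1/19) = -7 + 1/76 = -531/76 ≈ -6.9868)
N = -2 (N = -6 + 4 = -2)
(q(2, N)*(-4))/(Y + 17) = (6*(-4))/(-531/76 + 17) = -24/761/76 = -24*76/761 = -1824/761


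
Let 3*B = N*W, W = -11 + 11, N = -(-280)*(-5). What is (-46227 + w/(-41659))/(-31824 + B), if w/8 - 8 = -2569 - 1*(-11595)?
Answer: 1925842865/1325756016 ≈ 1.4526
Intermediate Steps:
w = 72272 (w = 64 + 8*(-2569 - 1*(-11595)) = 64 + 8*(-2569 + 11595) = 64 + 8*9026 = 64 + 72208 = 72272)
N = -1400 (N = -56*25 = -1400)
W = 0
B = 0 (B = (-1400*0)/3 = (⅓)*0 = 0)
(-46227 + w/(-41659))/(-31824 + B) = (-46227 + 72272/(-41659))/(-31824 + 0) = (-46227 + 72272*(-1/41659))/(-31824) = (-46227 - 72272/41659)*(-1/31824) = -1925842865/41659*(-1/31824) = 1925842865/1325756016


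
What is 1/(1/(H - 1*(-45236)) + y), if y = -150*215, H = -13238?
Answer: -31998/1031935499 ≈ -3.1008e-5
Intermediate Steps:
y = -32250
1/(1/(H - 1*(-45236)) + y) = 1/(1/(-13238 - 1*(-45236)) - 32250) = 1/(1/(-13238 + 45236) - 32250) = 1/(1/31998 - 32250) = 1/(-1031935499/31998) = -31998/1031935499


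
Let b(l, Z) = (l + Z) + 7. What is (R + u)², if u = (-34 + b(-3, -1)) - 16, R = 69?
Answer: 484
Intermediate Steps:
b(l, Z) = 7 + Z + l (b(l, Z) = (Z + l) + 7 = 7 + Z + l)
u = -47 (u = (-34 + (7 - 1 - 3)) - 16 = (-34 + 3) - 16 = -31 - 16 = -47)
(R + u)² = (69 - 47)² = 22² = 484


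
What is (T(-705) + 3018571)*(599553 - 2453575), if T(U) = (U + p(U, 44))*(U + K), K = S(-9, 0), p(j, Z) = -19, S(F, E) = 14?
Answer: -6524034584810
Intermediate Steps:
K = 14
T(U) = (-19 + U)*(14 + U) (T(U) = (U - 19)*(U + 14) = (-19 + U)*(14 + U))
(T(-705) + 3018571)*(599553 - 2453575) = ((-266 + (-705)² - 5*(-705)) + 3018571)*(599553 - 2453575) = ((-266 + 497025 + 3525) + 3018571)*(-1854022) = (500284 + 3018571)*(-1854022) = 3518855*(-1854022) = -6524034584810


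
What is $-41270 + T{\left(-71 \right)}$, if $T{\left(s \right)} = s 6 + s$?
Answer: $-41767$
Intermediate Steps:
$T{\left(s \right)} = 7 s$ ($T{\left(s \right)} = 6 s + s = 7 s$)
$-41270 + T{\left(-71 \right)} = -41270 + 7 \left(-71\right) = -41270 - 497 = -41767$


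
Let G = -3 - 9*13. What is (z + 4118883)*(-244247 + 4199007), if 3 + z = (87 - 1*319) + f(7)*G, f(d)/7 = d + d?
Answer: 16241756386880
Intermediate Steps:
f(d) = 14*d (f(d) = 7*(d + d) = 7*(2*d) = 14*d)
G = -120 (G = -3 - 117 = -120)
z = -11995 (z = -3 + ((87 - 1*319) + (14*7)*(-120)) = -3 + ((87 - 319) + 98*(-120)) = -3 + (-232 - 11760) = -3 - 11992 = -11995)
(z + 4118883)*(-244247 + 4199007) = (-11995 + 4118883)*(-244247 + 4199007) = 4106888*3954760 = 16241756386880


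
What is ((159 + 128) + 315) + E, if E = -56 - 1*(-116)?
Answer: 662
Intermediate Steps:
E = 60 (E = -56 + 116 = 60)
((159 + 128) + 315) + E = ((159 + 128) + 315) + 60 = (287 + 315) + 60 = 602 + 60 = 662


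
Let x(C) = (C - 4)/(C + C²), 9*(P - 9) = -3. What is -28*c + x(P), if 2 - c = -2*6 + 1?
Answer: -137207/377 ≈ -363.94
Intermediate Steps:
P = 26/3 (P = 9 + (⅑)*(-3) = 9 - ⅓ = 26/3 ≈ 8.6667)
c = 13 (c = 2 - (-2*6 + 1) = 2 - (-12 + 1) = 2 - 1*(-11) = 2 + 11 = 13)
x(C) = (-4 + C)/(C + C²)
-28*c + x(P) = -28*13 + (-4 + 26/3)/((26/3)*(1 + 26/3)) = -364 + (3/26)*(14/3)/(29/3) = -364 + (3/26)*(3/29)*(14/3) = -364 + 21/377 = -137207/377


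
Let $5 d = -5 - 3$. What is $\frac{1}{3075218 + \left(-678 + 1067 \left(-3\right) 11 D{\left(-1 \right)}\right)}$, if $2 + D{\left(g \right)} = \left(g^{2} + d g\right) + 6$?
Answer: $\frac{5}{14210737} \approx 3.5185 \cdot 10^{-7}$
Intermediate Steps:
$d = - \frac{8}{5}$ ($d = \frac{-5 - 3}{5} = \frac{1}{5} \left(-8\right) = - \frac{8}{5} \approx -1.6$)
$D{\left(g \right)} = 4 + g^{2} - \frac{8 g}{5}$ ($D{\left(g \right)} = -2 + \left(\left(g^{2} - \frac{8 g}{5}\right) + 6\right) = -2 + \left(6 + g^{2} - \frac{8 g}{5}\right) = 4 + g^{2} - \frac{8 g}{5}$)
$\frac{1}{3075218 + \left(-678 + 1067 \left(-3\right) 11 D{\left(-1 \right)}\right)} = \frac{1}{3075218 + \left(-678 + 1067 \left(-3\right) 11 \left(4 + \left(-1\right)^{2} - - \frac{8}{5}\right)\right)} = \frac{1}{3075218 + \left(-678 + 1067 \left(- 33 \left(4 + 1 + \frac{8}{5}\right)\right)\right)} = \frac{1}{3075218 + \left(-678 + 1067 \left(\left(-33\right) \frac{33}{5}\right)\right)} = \frac{1}{3075218 + \left(-678 + 1067 \left(- \frac{1089}{5}\right)\right)} = \frac{1}{3075218 - \frac{1165353}{5}} = \frac{1}{\frac{14210737}{5}} = \frac{5}{14210737}$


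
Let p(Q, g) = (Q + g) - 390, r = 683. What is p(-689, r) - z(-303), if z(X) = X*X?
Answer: -92205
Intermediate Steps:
z(X) = X²
p(Q, g) = -390 + Q + g
p(-689, r) - z(-303) = (-390 - 689 + 683) - 1*(-303)² = -396 - 1*91809 = -396 - 91809 = -92205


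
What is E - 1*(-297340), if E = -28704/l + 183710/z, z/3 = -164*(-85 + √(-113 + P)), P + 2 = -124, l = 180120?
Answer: 4097479123057451/13780260720 + 91855*I*√239/1836144 ≈ 2.9734e+5 + 0.77338*I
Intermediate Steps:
P = -126 (P = -2 - 124 = -126)
z = 41820 - 492*I*√239 (z = 3*(-164*(-85 + √(-113 - 126))) = 3*(-164*(-85 + √(-239))) = 3*(-164*(-85 + I*√239)) = 3*(13940 - 164*I*√239) = 41820 - 492*I*√239 ≈ 41820.0 - 7606.1*I)
E = -1196/7505 + 183710/(41820 - 492*I*√239) (E = -28704/180120 + 183710/(41820 - 492*I*√239) = -28704*1/180120 + 183710/(41820 - 492*I*√239) = -1196/7505 + 183710/(41820 - 492*I*√239) ≈ 4.0928 + 0.77338*I)
E - 1*(-297340) = (56400572651/13780260720 + 91855*I*√239/1836144) - 1*(-297340) = (56400572651/13780260720 + 91855*I*√239/1836144) + 297340 = 4097479123057451/13780260720 + 91855*I*√239/1836144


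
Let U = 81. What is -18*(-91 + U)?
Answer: 180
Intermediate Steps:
-18*(-91 + U) = -18*(-91 + 81) = -18*(-10) = 180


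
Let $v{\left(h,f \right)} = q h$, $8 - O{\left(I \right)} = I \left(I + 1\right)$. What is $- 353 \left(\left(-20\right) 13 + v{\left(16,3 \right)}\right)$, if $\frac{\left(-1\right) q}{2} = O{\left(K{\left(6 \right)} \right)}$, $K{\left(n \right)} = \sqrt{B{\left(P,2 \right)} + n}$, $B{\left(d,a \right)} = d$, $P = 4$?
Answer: $69188 - 11296 \sqrt{10} \approx 33467.0$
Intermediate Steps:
$K{\left(n \right)} = \sqrt{4 + n}$
$O{\left(I \right)} = 8 - I \left(1 + I\right)$ ($O{\left(I \right)} = 8 - I \left(I + 1\right) = 8 - I \left(1 + I\right)$)
$q = 4 + 2 \sqrt{10}$ ($q = - 2 \left(8 - \sqrt{4 + 6} - \left(\sqrt{4 + 6}\right)^{2}\right) = - 2 \left(8 - \sqrt{10} - \left(\sqrt{10}\right)^{2}\right) = - 2 \left(8 - \sqrt{10} - 10\right) = - 2 \left(-2 - \sqrt{10}\right) = 4 + 2 \sqrt{10} \approx 10.325$)
$v{\left(h,f \right)} = h \left(4 + 2 \sqrt{10}\right)$ ($v{\left(h,f \right)} = \left(4 + 2 \sqrt{10}\right) h = h \left(4 + 2 \sqrt{10}\right)$)
$- 353 \left(\left(-20\right) 13 + v{\left(16,3 \right)}\right) = - 353 \left(\left(-20\right) 13 + 2 \cdot 16 \left(2 + \sqrt{10}\right)\right) = - 353 \left(-260 + \left(64 + 32 \sqrt{10}\right)\right) = - 353 \left(-196 + 32 \sqrt{10}\right) = 69188 - 11296 \sqrt{10}$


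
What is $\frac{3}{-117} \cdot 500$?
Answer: $- \frac{500}{39} \approx -12.821$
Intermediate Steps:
$\frac{3}{-117} \cdot 500 = 3 \left(- \frac{1}{117}\right) 500 = \left(- \frac{1}{39}\right) 500 = - \frac{500}{39}$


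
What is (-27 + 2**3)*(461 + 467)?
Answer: -17632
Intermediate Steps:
(-27 + 2**3)*(461 + 467) = (-27 + 8)*928 = -19*928 = -17632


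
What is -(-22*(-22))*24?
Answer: -11616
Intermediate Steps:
-(-22*(-22))*24 = -484*24 = -1*11616 = -11616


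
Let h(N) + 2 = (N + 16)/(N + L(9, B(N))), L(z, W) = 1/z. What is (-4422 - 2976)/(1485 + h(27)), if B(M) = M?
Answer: -1805112/362239 ≈ -4.9832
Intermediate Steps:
h(N) = -2 + (16 + N)/(⅑ + N) (h(N) = -2 + (N + 16)/(N + 1/9) = -2 + (16 + N)/(N + ⅑) = -2 + (16 + N)/(⅑ + N))
(-4422 - 2976)/(1485 + h(27)) = (-4422 - 2976)/(1485 + (142 - 9*27)/(1 + 9*27)) = -7398/(1485 + (142 - 243)/(1 + 243)) = -7398/(1485 - 101/244) = -7398/362239/244 = -7398*244/362239 = -1805112/362239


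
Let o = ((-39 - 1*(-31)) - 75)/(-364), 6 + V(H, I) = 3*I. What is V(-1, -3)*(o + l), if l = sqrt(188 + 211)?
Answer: -1245/364 - 15*sqrt(399) ≈ -303.04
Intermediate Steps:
l = sqrt(399) ≈ 19.975
V(H, I) = -6 + 3*I
o = 83/364 (o = ((-39 + 31) - 75)*(-1/364) = (-8 - 75)*(-1/364) = -83*(-1/364) = 83/364 ≈ 0.22802)
V(-1, -3)*(o + l) = (-6 + 3*(-3))*(83/364 + sqrt(399)) = (-6 - 9)*(83/364 + sqrt(399)) = -15*(83/364 + sqrt(399)) = -1245/364 - 15*sqrt(399)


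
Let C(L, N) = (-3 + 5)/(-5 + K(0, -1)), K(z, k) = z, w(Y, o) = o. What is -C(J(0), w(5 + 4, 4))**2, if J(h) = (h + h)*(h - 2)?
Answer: -4/25 ≈ -0.16000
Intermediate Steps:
J(h) = 2*h*(-2 + h) (J(h) = (2*h)*(-2 + h) = 2*h*(-2 + h))
C(L, N) = -2/5 (C(L, N) = (-3 + 5)/(-5 + 0) = 2/(-5) = 2*(-1/5) = -2/5)
-C(J(0), w(5 + 4, 4))**2 = -(-2/5)**2 = -1*4/25 = -4/25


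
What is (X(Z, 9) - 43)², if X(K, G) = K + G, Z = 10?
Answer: 576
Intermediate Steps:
X(K, G) = G + K
(X(Z, 9) - 43)² = ((9 + 10) - 43)² = (19 - 43)² = (-24)² = 576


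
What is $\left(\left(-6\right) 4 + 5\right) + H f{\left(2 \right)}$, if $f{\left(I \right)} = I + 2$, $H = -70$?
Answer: $-299$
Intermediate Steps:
$f{\left(I \right)} = 2 + I$
$\left(\left(-6\right) 4 + 5\right) + H f{\left(2 \right)} = \left(\left(-6\right) 4 + 5\right) - 70 \left(2 + 2\right) = \left(-24 + 5\right) - 280 = -19 - 280 = -299$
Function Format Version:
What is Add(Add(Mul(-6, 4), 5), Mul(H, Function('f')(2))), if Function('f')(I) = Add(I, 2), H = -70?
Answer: -299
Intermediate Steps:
Function('f')(I) = Add(2, I)
Add(Add(Mul(-6, 4), 5), Mul(H, Function('f')(2))) = Add(Add(Mul(-6, 4), 5), Mul(-70, Add(2, 2))) = Add(Add(-24, 5), Mul(-70, 4)) = Add(-19, -280) = -299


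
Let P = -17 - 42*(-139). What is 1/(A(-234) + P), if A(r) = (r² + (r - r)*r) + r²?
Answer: 1/115333 ≈ 8.6705e-6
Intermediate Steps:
A(r) = 2*r² (A(r) = (r² + 0*r) + r² = (r² + 0) + r² = r² + r² = 2*r²)
P = 5821 (P = -17 + 5838 = 5821)
1/(A(-234) + P) = 1/(2*(-234)² + 5821) = 1/(2*54756 + 5821) = 1/(109512 + 5821) = 1/115333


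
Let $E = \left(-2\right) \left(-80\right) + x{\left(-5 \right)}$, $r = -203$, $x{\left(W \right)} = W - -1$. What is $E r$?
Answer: $-31668$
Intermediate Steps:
$x{\left(W \right)} = 1 + W$ ($x{\left(W \right)} = W + 1 = 1 + W$)
$E = 156$ ($E = \left(-2\right) \left(-80\right) + \left(1 - 5\right) = 160 - 4 = 156$)
$E r = 156 \left(-203\right) = -31668$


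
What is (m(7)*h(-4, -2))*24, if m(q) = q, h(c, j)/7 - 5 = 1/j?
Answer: 5292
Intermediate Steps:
h(c, j) = 35 + 7/j
(m(7)*h(-4, -2))*24 = (7*(35 + 7/(-2)))*24 = (7*(35 + 7*(-1/2)))*24 = (7*(35 - 7/2))*24 = (7*(63/2))*24 = (441/2)*24 = 5292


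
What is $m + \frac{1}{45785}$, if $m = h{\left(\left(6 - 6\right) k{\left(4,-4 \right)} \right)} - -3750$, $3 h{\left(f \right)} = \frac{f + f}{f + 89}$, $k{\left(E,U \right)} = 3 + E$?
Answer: $\frac{171693751}{45785} \approx 3750.0$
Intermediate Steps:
$h{\left(f \right)} = \frac{2 f}{3 \left(89 + f\right)}$ ($h{\left(f \right)} = \frac{\left(f + f\right) \frac{1}{f + 89}}{3} = \frac{2 f \frac{1}{89 + f}}{3} = \frac{2 f}{3 \left(89 + f\right)}$)
$m = 3750$ ($m = \frac{2 \left(6 - 6\right) \left(3 + 4\right)}{3 \left(89 + \left(6 - 6\right) \left(3 + 4\right)\right)} - -3750 = \frac{2 \cdot 0 \cdot 7}{3 \left(89 + 0 \cdot 7\right)} + 3750 = \frac{2}{3} \cdot 0 \frac{1}{89 + 0} + 3750 = \frac{2}{3} \cdot 0 \cdot \frac{1}{89} + 3750 = 0 + 3750 = 3750$)
$m + \frac{1}{45785} = 3750 + \frac{1}{45785} = \frac{171693751}{45785}$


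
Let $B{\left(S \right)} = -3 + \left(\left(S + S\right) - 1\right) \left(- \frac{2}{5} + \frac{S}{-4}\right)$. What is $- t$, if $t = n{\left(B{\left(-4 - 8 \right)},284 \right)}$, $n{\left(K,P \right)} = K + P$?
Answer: $-216$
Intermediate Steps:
$B{\left(S \right)} = -3 + \left(-1 + 2 S\right) \left(- \frac{2}{5} - \frac{S}{4}\right)$ ($B{\left(S \right)} = -3 + \left(2 S - 1\right) \left(\left(-2\right) \frac{1}{5} + S \left(- \frac{1}{4}\right)\right) = -3 + \left(-1 + 2 S\right) \left(- \frac{2}{5} - \frac{S}{4}\right)$)
$t = 216$ ($t = \left(- \frac{13}{5} - \frac{11 \left(-4 - 8\right)}{20} - \frac{\left(-4 - 8\right)^{2}}{2}\right) + 284 = \left(- \frac{13}{5} - - \frac{33}{5} - \frac{\left(-12\right)^{2}}{2}\right) + 284 = \left(- \frac{13}{5} + \frac{33}{5} - 72\right) + 284 = -68 + 284 = 216$)
$- t = \left(-1\right) 216 = -216$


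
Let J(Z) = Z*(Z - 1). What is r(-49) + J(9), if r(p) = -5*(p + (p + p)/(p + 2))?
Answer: 14409/47 ≈ 306.57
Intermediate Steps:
J(Z) = Z*(-1 + Z)
r(p) = -5*p - 10*p/(2 + p) (r(p) = -5*(p + (2*p)/(2 + p)) = -5*(p + 2*p/(2 + p)) = -5*p - 10*p/(2 + p))
r(-49) + J(9) = -5*(-49)*(4 - 49)/(2 - 49) + 9*(-1 + 9) = -5*(-49)*(-45)/(-47) + 9*8 = -5*(-49)*(-1/47)*(-45) + 72 = 11025/47 + 72 = 14409/47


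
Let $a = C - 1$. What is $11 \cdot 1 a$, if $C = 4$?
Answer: $33$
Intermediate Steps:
$a = 3$ ($a = 4 - 1 = 3$)
$11 \cdot 1 a = 11 \cdot 1 \cdot 3 = 11 \cdot 3 = 33$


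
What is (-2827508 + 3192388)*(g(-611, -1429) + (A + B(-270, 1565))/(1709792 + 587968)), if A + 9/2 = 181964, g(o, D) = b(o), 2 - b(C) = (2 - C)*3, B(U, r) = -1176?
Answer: -38502177157553/57444 ≈ -6.7026e+8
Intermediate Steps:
b(C) = -4 + 3*C (b(C) = 2 - (2 - C)*3 = 2 - (6 - 3*C) = 2 + (-6 + 3*C) = -4 + 3*C)
g(o, D) = -4 + 3*o
A = 363919/2 (A = -9/2 + 181964 = 363919/2 ≈ 1.8196e+5)
(-2827508 + 3192388)*(g(-611, -1429) + (A + B(-270, 1565))/(1709792 + 587968)) = (-2827508 + 3192388)*((-4 + 3*(-611)) + (363919/2 - 1176)/(1709792 + 587968)) = 364880*((-4 - 1833) + (361567/2)/2297760) = 364880*(-1837 + (361567/2)*(1/2297760)) = 364880*(-1837 + 361567/4595520) = 364880*(-8441608673/4595520) = -38502177157553/57444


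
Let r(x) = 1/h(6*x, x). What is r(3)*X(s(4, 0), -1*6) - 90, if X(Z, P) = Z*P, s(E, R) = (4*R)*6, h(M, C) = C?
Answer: -90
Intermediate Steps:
r(x) = 1/x
s(E, R) = 24*R
X(Z, P) = P*Z
r(3)*X(s(4, 0), -1*6) - 90 = ((-1*6)*(24*0))/3 - 90 = (-6*0)/3 - 90 = (⅓)*0 - 90 = 0 - 90 = -90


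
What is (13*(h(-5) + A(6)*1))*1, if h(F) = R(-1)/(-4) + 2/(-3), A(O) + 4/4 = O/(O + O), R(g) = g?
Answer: -143/12 ≈ -11.917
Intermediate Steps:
A(O) = -1/2 (A(O) = -1 + O/(O + O) = -1 + O/((2*O)) = -1 + O*(1/(2*O)) = -1 + 1/2 = -1/2)
h(F) = -5/12 (h(F) = -1/(-4) + 2/(-3) = -1*(-1/4) + 2*(-1/3) = 1/4 - 2/3 = -5/12)
(13*(h(-5) + A(6)*1))*1 = (13*(-5/12 - 1/2*1))*1 = (13*(-5/12 - 1/2))*1 = (13*(-11/12))*1 = -143/12*1 = -143/12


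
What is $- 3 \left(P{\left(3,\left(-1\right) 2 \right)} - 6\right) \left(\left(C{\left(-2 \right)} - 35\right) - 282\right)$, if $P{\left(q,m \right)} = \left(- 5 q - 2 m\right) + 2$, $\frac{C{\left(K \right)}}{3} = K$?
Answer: $-14535$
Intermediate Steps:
$C{\left(K \right)} = 3 K$
$P{\left(q,m \right)} = 2 - 5 q - 2 m$
$- 3 \left(P{\left(3,\left(-1\right) 2 \right)} - 6\right) \left(\left(C{\left(-2 \right)} - 35\right) - 282\right) = - 3 \left(\left(2 - 15 - 2 \left(\left(-1\right) 2\right)\right) - 6\right) \left(\left(3 \left(-2\right) - 35\right) - 282\right) = - 3 \left(\left(2 - 15 - -4\right) - 6\right) \left(\left(-6 - 35\right) - 282\right) = - 3 \left(\left(2 - 15 + 4\right) - 6\right) \left(-41 - 282\right) = - 3 \left(-9 - 6\right) \left(-323\right) = \left(-3\right) \left(-15\right) \left(-323\right) = 45 \left(-323\right) = -14535$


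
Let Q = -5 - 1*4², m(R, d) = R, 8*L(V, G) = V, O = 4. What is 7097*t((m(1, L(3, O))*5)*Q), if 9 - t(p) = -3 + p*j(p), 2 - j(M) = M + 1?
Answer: 79074774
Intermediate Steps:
L(V, G) = V/8
j(M) = 1 - M (j(M) = 2 - (M + 1) = 2 - (1 + M) = 2 + (-1 - M) = 1 - M)
Q = -21 (Q = -5 - 1*16 = -5 - 16 = -21)
t(p) = 12 - p*(1 - p) (t(p) = 9 - (-3 + p*(1 - p)) = 9 + (3 - p*(1 - p)) = 12 - p*(1 - p))
7097*t((m(1, L(3, O))*5)*Q) = 7097*(12 + ((1*5)*(-21))*(-1 + (1*5)*(-21))) = 7097*(12 + (5*(-21))*(-1 + 5*(-21))) = 7097*(12 - 105*(-1 - 105)) = 7097*(12 - 105*(-106)) = 7097*(12 + 11130) = 7097*11142 = 79074774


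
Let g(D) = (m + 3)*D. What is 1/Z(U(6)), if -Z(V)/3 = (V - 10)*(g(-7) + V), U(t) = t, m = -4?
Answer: 1/156 ≈ 0.0064103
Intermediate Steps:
g(D) = -D (g(D) = (-4 + 3)*D = -D)
Z(V) = -3*(-10 + V)*(7 + V) (Z(V) = -3*(V - 10)*(-1*(-7) + V) = -3*(-10 + V)*(7 + V))
1/Z(U(6)) = 1/(210 - 3*6**2 + 9*6) = 1/(210 - 3*36 + 54) = 1/(210 - 108 + 54) = 1/156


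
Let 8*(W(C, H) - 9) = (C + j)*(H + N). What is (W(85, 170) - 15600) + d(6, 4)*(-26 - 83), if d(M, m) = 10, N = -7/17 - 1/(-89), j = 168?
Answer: -34246503/3026 ≈ -11317.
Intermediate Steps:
N = -606/1513 (N = -7*1/17 - 1*(-1/89) = -7/17 + 1/89 = -606/1513 ≈ -0.40053)
W(C, H) = 9 + (168 + C)*(-606/1513 + H)/8 (W(C, H) = 9 + ((C + 168)*(H - 606/1513))/8 = 9 + ((168 + C)*(-606/1513 + H))/8 = 9 + (168 + C)*(-606/1513 + H)/8)
(W(85, 170) - 15600) + d(6, 4)*(-26 - 83) = ((891/1513 + 21*170 - 303/6052*85 + (1/8)*85*170) - 15600) + 10*(-26 - 83) = ((891/1513 + 3570 - 1515/356 + 7225/4) - 15600) + 10*(-109) = (16257437/3026 - 15600) - 1090 = -30948163/3026 - 1090 = -34246503/3026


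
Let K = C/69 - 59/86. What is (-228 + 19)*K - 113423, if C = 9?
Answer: -224121003/1978 ≈ -1.1331e+5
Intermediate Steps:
K = -1099/1978 (K = 9/69 - 59/86 = 9*(1/69) - 59*1/86 = 3/23 - 59/86 = -1099/1978 ≈ -0.55561)
(-228 + 19)*K - 113423 = (-228 + 19)*(-1099/1978) - 113423 = -209*(-1099/1978) - 113423 = 229691/1978 - 113423 = -224121003/1978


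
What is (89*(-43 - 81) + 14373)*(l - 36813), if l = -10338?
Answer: -157342887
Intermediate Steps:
(89*(-43 - 81) + 14373)*(l - 36813) = (89*(-43 - 81) + 14373)*(-10338 - 36813) = (89*(-124) + 14373)*(-47151) = (-11036 + 14373)*(-47151) = 3337*(-47151) = -157342887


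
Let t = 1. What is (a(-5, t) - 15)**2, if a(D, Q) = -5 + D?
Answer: 625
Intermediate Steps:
(a(-5, t) - 15)**2 = ((-5 - 5) - 15)**2 = (-10 - 15)**2 = (-25)**2 = 625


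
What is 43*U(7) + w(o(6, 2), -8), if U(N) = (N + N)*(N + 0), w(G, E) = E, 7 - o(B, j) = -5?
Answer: 4206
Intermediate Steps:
o(B, j) = 12 (o(B, j) = 7 - 1*(-5) = 7 + 5 = 12)
U(N) = 2*N**2 (U(N) = (2*N)*N = 2*N**2)
43*U(7) + w(o(6, 2), -8) = 43*(2*7**2) - 8 = 43*(2*49) - 8 = 43*98 - 8 = 4214 - 8 = 4206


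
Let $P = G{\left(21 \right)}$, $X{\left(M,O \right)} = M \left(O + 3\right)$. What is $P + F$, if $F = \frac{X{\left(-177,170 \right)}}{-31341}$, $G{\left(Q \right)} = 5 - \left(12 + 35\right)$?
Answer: $- \frac{428567}{10447} \approx -41.023$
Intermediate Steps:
$G{\left(Q \right)} = -42$ ($G{\left(Q \right)} = 5 - 47 = -42$)
$X{\left(M,O \right)} = M \left(3 + O\right)$
$P = -42$
$F = \frac{10207}{10447}$ ($F = \frac{\left(-177\right) \left(3 + 170\right)}{-31341} = \left(-177\right) 173 \left(- \frac{1}{31341}\right) = \left(-30621\right) \left(- \frac{1}{31341}\right) = \frac{10207}{10447} \approx 0.97703$)
$P + F = -42 + \frac{10207}{10447} = - \frac{428567}{10447}$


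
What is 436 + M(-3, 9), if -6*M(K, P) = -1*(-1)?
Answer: 2615/6 ≈ 435.83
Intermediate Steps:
M(K, P) = -⅙ (M(K, P) = -(-1)*(-1)/6 = -⅙*1 = -⅙)
436 + M(-3, 9) = 436 - ⅙ = 2615/6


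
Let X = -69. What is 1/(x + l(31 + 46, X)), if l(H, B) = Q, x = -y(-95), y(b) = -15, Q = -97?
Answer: -1/82 ≈ -0.012195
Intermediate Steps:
x = 15 (x = -1*(-15) = 15)
l(H, B) = -97
1/(x + l(31 + 46, X)) = 1/(15 - 97) = 1/(-82) = -1/82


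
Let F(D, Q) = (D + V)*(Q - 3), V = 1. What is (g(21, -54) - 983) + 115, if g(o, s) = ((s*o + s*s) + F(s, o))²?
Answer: 684716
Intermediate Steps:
F(D, Q) = (1 + D)*(-3 + Q) (F(D, Q) = (D + 1)*(Q - 3) = (1 + D)*(-3 + Q))
g(o, s) = (-3 + o + s² - 3*s + 2*o*s)² (g(o, s) = ((s*o + s*s) + (-3 + o - 3*s + s*o))² = ((o*s + s²) + (-3 + o - 3*s + o*s))² = ((s² + o*s) + (-3 + o - 3*s + o*s))² = (-3 + o + s² - 3*s + 2*o*s)²)
(g(21, -54) - 983) + 115 = ((-3 + 21 + (-54)² - 3*(-54) + 2*21*(-54))² - 983) + 115 = ((-3 + 21 + 2916 + 162 - 2268)² - 983) + 115 = (828² - 983) + 115 = (685584 - 983) + 115 = 684601 + 115 = 684716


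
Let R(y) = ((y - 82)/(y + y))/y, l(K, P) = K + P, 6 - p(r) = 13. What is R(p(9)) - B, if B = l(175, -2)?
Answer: -17043/98 ≈ -173.91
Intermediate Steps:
p(r) = -7 (p(r) = 6 - 1*13 = 6 - 13 = -7)
R(y) = (-82 + y)/(2*y²) (R(y) = ((-82 + y)/((2*y)))/y = ((-82 + y)*(1/(2*y)))/y = ((-82 + y)/(2*y))/y = (-82 + y)/(2*y²))
B = 173 (B = 175 - 2 = 173)
R(p(9)) - B = (½)*(-82 - 7)/(-7)² - 1*173 = (½)*(1/49)*(-89) - 173 = -89/98 - 173 = -17043/98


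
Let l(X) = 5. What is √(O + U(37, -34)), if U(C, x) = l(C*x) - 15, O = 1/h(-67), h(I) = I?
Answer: I*√44957/67 ≈ 3.1646*I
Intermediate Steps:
O = -1/67 (O = 1/(-67) = -1/67 ≈ -0.014925)
U(C, x) = -10 (U(C, x) = 5 - 15 = -10)
√(O + U(37, -34)) = √(-1/67 - 10) = √(-671/67) = I*√44957/67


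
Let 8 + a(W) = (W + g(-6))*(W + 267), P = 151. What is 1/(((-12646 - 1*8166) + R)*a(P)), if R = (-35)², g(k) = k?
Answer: -1/1187011374 ≈ -8.4245e-10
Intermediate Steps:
a(W) = -8 + (-6 + W)*(267 + W) (a(W) = -8 + (W - 6)*(W + 267) = -8 + (-6 + W)*(267 + W))
R = 1225
1/(((-12646 - 1*8166) + R)*a(P)) = 1/(((-12646 - 1*8166) + 1225)*(-1610 + 151² + 261*151)) = 1/(((-12646 - 8166) + 1225)*(-1610 + 22801 + 39411)) = 1/((-20812 + 1225)*60602) = (1/60602)/(-19587) = -1/19587*1/60602 = -1/1187011374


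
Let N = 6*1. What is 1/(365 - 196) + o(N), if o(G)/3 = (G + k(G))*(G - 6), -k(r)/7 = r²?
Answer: 1/169 ≈ 0.0059172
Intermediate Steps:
N = 6
k(r) = -7*r²
o(G) = 3*(-6 + G)*(G - 7*G²) (o(G) = 3*((G - 7*G²)*(G - 6)) = 3*((G - 7*G²)*(-6 + G)) = 3*((-6 + G)*(G - 7*G²)) = 3*(-6 + G)*(G - 7*G²))
1/(365 - 196) + o(N) = 1/(365 - 196) + 3*6*(-6 - 7*6² + 43*6) = 1/169 + 3*6*(-6 - 7*36 + 258) = 1/169 + 3*6*(-6 - 252 + 258) = 1/169 + 3*6*0 = 1/169 + 0 = 1/169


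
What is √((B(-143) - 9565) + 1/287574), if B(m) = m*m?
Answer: √900093799088358/287574 ≈ 104.33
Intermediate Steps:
B(m) = m²
√((B(-143) - 9565) + 1/287574) = √(((-143)² - 9565) + 1/287574) = √((20449 - 9565) + 1/287574) = √(10884 + 1/287574) = √(3129955417/287574) = √900093799088358/287574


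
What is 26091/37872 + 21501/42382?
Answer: 106670813/89171728 ≈ 1.1962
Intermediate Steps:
26091/37872 + 21501/42382 = 26091*(1/37872) + 21501*(1/42382) = 2899/4208 + 21501/42382 = 106670813/89171728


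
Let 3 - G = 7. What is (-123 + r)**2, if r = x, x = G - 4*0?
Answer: 16129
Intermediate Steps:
G = -4 (G = 3 - 1*7 = 3 - 7 = -4)
x = -4 (x = -4 - 4*0 = -4 + 0 = -4)
r = -4
(-123 + r)**2 = (-123 - 4)**2 = (-127)**2 = 16129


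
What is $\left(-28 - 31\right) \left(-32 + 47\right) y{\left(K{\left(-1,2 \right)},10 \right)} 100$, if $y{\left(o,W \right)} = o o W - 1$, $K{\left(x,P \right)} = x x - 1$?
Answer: $88500$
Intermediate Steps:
$K{\left(x,P \right)} = -1 + x^{2}$ ($K{\left(x,P \right)} = x^{2} - 1 = -1 + x^{2}$)
$y{\left(o,W \right)} = -1 + W o^{2}$ ($y{\left(o,W \right)} = o^{2} W - 1 = W o^{2} - 1 = -1 + W o^{2}$)
$\left(-28 - 31\right) \left(-32 + 47\right) y{\left(K{\left(-1,2 \right)},10 \right)} 100 = \left(-28 - 31\right) \left(-32 + 47\right) \left(-1 + 10 \left(-1 + \left(-1\right)^{2}\right)^{2}\right) 100 = \left(-59\right) 15 \left(-1 + 10 \left(-1 + 1\right)^{2}\right) 100 = - 885 \left(-1 + 10 \cdot 0^{2}\right) 100 = - 885 \left(-1 + 10 \cdot 0\right) 100 = - 885 \left(-1 + 0\right) 100 = \left(-885\right) \left(-1\right) 100 = 885 \cdot 100 = 88500$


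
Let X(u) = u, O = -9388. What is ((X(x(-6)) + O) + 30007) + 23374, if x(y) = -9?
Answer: 43984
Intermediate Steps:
((X(x(-6)) + O) + 30007) + 23374 = ((-9 - 9388) + 30007) + 23374 = (-9397 + 30007) + 23374 = 20610 + 23374 = 43984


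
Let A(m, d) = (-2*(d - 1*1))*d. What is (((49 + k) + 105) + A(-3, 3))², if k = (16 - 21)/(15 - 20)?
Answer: 20449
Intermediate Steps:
k = 1 (k = -5/(-5) = -5*(-⅕) = 1)
A(m, d) = d*(2 - 2*d) (A(m, d) = (-2*(d - 1))*d = (-2*(-1 + d))*d = (2 - 2*d)*d = d*(2 - 2*d))
(((49 + k) + 105) + A(-3, 3))² = (((49 + 1) + 105) + 2*3*(1 - 1*3))² = ((50 + 105) + 2*3*(1 - 3))² = (155 + 2*3*(-2))² = (155 - 12)² = 143² = 20449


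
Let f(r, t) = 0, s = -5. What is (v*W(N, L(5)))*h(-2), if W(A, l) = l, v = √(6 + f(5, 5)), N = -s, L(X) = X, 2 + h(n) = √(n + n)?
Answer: 10*√6*(-1 + I) ≈ -24.495 + 24.495*I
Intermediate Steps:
h(n) = -2 + √2*√n (h(n) = -2 + √(n + n) = -2 + √(2*n) = -2 + √2*√n)
N = 5 (N = -1*(-5) = 5)
v = √6 (v = √(6 + 0) = √6 ≈ 2.4495)
(v*W(N, L(5)))*h(-2) = (√6*5)*(-2 + √2*√(-2)) = (5*√6)*(-2 + √2*(I*√2)) = (5*√6)*(-2 + 2*I) = 5*√6*(-2 + 2*I)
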